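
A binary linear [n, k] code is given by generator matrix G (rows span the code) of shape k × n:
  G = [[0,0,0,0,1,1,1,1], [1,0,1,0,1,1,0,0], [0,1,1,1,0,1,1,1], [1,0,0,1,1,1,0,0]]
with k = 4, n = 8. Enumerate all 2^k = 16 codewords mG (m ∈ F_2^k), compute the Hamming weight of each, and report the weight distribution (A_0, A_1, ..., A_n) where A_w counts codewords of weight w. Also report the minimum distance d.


Weight distribution: A_0 = 1, A_2 = 2, A_4 = 9, A_6 = 4. Minimum distance d = 2.

Enumerate all 2^4 = 16 messages m ∈ F_2^4.
For each, compute codeword c = mG in F_2^8, then tally its weight.
  m = 0000 → c = 00000000, weight = 0.
  m = 1000 → c = 00001111, weight = 4.
  m = 0100 → c = 10101100, weight = 4.
  m = 1100 → c = 10100011, weight = 4.
  m = 0010 → c = 01110111, weight = 6.
  m = 1010 → c = 01111000, weight = 4.
  m = 0110 → c = 11011011, weight = 6.
  m = 1110 → c = 11010100, weight = 4.
  m = 0001 → c = 10011100, weight = 4.
  m = 1001 → c = 10010011, weight = 4.
  m = 0101 → c = 00110000, weight = 2.
  m = 1101 → c = 00111111, weight = 6.
  m = 0011 → c = 11101011, weight = 6.
  m = 1011 → c = 11100100, weight = 4.
  m = 0111 → c = 01000111, weight = 4.
  m = 1111 → c = 01001000, weight = 2.
Tally weights:
  weight 0: 1 codewords.
  weight 2: 2 codewords.
  weight 4: 9 codewords.
  weight 6: 4 codewords.
Minimum distance d = smallest w > 0 with A_w > 0 = 2.
Sanity: Σ A_w = 16 = 2^4 = 16 ✓.


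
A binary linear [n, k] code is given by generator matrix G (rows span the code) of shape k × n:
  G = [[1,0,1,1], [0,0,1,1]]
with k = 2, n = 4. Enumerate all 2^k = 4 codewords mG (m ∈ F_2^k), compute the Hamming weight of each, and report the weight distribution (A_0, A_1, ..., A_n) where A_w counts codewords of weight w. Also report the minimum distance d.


Weight distribution: A_0 = 1, A_1 = 1, A_2 = 1, A_3 = 1. Minimum distance d = 1.

Enumerate all 2^2 = 4 messages m ∈ F_2^2.
For each, compute codeword c = mG in F_2^4, then tally its weight.
  m = 00 → c = 0000, weight = 0.
  m = 10 → c = 1011, weight = 3.
  m = 01 → c = 0011, weight = 2.
  m = 11 → c = 1000, weight = 1.
Tally weights:
  weight 0: 1 codewords.
  weight 1: 1 codewords.
  weight 2: 1 codewords.
  weight 3: 1 codewords.
Minimum distance d = smallest w > 0 with A_w > 0 = 1.
Sanity: Σ A_w = 4 = 2^2 = 4 ✓.


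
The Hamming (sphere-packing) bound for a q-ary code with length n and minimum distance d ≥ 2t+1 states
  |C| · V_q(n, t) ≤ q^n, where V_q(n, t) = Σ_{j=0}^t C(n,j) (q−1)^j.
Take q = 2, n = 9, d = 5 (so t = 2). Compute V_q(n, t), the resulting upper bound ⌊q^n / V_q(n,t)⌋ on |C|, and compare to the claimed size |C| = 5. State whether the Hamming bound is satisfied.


V_q(n, t) = 46, q^n = 512, Hamming bound = 11, |C| = 5 ≤ bound (satisfied).

Step 1: Compute V_q(n, t) = Σ_{j=0}^2 C(n, j) (q−1)^j.
  j = 0: C(9,0)·(1)^0 = 1·1 = 1.
  j = 1: C(9,1)·(1)^1 = 9·1 = 9.
  j = 2: C(9,2)·(1)^2 = 36·1 = 36.
  V_q(n, t) = 1 + 9 + 36 = 46.
Step 2: q^n = 2^9 = 512.
Step 3: Hamming bound ⌊q^n / V_q(n,t)⌋ = ⌊512/46⌋ = 11.
Step 4: Compare |C| = 5 to 11: satisfied.
The claimed |C| lies below the Hamming bound.


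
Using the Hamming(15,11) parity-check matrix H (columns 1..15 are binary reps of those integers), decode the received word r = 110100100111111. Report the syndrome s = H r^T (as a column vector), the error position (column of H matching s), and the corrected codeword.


s = (0, 0, 0, 1)^T, error position = 1, corrected codeword c = 010100100111111

Compute s = H r^T mod 2 one row at a time:
  s_1 = 0 + 0 + 1 + 1 + 1 + 1 + 1 + 1 = 6 ≡ 0 (mod 2).
  s_2 = 1 + 0 + 0 + 1 + 1 + 1 + 1 + 1 = 6 ≡ 0 (mod 2).
  s_3 = 1 + 0 + 0 + 1 + 1 + 1 + 1 + 1 = 6 ≡ 0 (mod 2).
  s_4 = 1 + 0 + 0 + 1 + 0 + 1 + 1 + 1 = 5 ≡ 1 (mod 2).
s = (0, 0, 0, 1)^T — this equals column 1 of H (binary 0001), so error is at position 1.
Correct: flip bit 1 of r = 110100100111111 to get c = 010100100111111.


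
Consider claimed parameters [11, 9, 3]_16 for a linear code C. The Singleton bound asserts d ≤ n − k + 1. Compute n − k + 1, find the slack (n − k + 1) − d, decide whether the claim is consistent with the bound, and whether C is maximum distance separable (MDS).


Singleton RHS = n − k + 1 = 3, slack = 0, bound satisfied, MDS.

Singleton bound: d ≤ n − k + 1.
Here n = 11, k = 9, so n − k + 1 = 3.
Given d = 3, check d ≤ 3: YES.
Slack = (n − k + 1) − d = 0.
The code is MDS (slack = 0).
Description: the claimed parameters are [11, 9, 3]_16; such a code would be MDS (meets Singleton bound).


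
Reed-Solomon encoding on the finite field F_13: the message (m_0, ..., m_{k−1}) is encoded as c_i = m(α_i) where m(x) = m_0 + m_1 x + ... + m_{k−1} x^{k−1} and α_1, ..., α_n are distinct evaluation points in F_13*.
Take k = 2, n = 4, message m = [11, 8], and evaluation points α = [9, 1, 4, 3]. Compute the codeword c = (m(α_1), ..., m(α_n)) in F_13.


c = [5, 6, 4, 9]

Message polynomial: m(x) = 11 + 8·x (mod 13).
For each evaluation point α_i, compute m(α_i) mod 13:
  α_1 = 9: Horner steps 8 → 5, so m(9) = 5.
  α_2 = 1: Horner steps 8 → 6, so m(1) = 6.
  α_3 = 4: Horner steps 8 → 4, so m(4) = 4.
  α_4 = 3: Horner steps 8 → 9, so m(3) = 9.
Codeword c = [5, 6, 4, 9] ∈ F_13^4.


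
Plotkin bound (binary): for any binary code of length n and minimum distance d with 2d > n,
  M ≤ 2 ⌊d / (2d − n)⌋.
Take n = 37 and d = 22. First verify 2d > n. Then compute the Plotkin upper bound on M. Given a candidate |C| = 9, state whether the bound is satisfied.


Plotkin bound M ≤ 6; given |C| = 9 > bound (violated).

Check applicability: 2d = 44, n = 37.
2d − n = 7 > 0, so Plotkin applies.
Compute d/(2d−n) = 22/7 ≈ 3.1429.
⌊d/(2d−n)⌋ = 3.
Plotkin bound: M ≤ 2·3 = 6.
Given |C| = 9, check: VIOLATED.
This |C| is above the Plotkin bound, so no binary code with n = 37, d = 22 and 9 codewords exists.


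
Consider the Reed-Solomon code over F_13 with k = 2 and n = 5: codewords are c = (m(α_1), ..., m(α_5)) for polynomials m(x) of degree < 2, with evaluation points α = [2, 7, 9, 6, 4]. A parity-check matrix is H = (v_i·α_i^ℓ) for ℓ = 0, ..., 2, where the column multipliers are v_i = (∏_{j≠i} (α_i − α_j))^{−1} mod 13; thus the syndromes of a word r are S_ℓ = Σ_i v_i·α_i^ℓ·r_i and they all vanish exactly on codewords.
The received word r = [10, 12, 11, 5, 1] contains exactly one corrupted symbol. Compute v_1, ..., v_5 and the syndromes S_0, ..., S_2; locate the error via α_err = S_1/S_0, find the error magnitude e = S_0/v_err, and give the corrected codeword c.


S = (2, 1, 7), error at position 2, error magnitude e = 5, c = [10, 7, 11, 5, 1].

Step 1: column multipliers v_i = (∏_{j≠i}(α_i − α_j))^{−1} mod 13.
  i = 1 (α = 2): (2−7)(2−9)(2−6)(2−4) = (−5)·(−7)·(−4)·(−2) = 280 ≡ 7, so v_1 = 7^{−1} = 2 (mod 13).
  i = 2 (α = 7): (7−2)(7−9)(7−6)(7−4) = 5·(−2)·1·3 = −30 ≡ 9, so v_2 = 9^{−1} = 3 (mod 13).
  i = 3 (α = 9): (9−2)(9−7)(9−6)(9−4) = 7·2·3·5 = 210 ≡ 2, so v_3 = 2^{−1} = 7 (mod 13).
  i = 4 (α = 6): (6−2)(6−7)(6−9)(6−4) = 4·(−1)·(−3)·2 = 24 ≡ 11, so v_4 = 11^{−1} = 6 (mod 13).
  i = 5 (α = 4): (4−2)(4−7)(4−9)(4−6) = 2·(−3)·(−5)·(−2) = −60 ≡ 5, so v_5 = 5^{−1} = 8 (mod 13).
  v = [2, 3, 7, 6, 8].
Step 2: syndromes of r = [10, 12, 11, 5, 1] (all sums mod 13).
  S_0 = Σ v_i r_i = 2·10 + 3·12 + 7·11 + 6·5 + 8·1 = 171 ≡ 2.
  S_1 = Σ v_i α_i r_i = 2·2·10 + 3·7·12 + 7·9·11 + 6·6·5 + 8·4·1 = 1197 ≡ 1.
  α_i^2 mod 13 = [4, 10, 3, 10, 3].
  S_2 = Σ v_i α_i^2 r_i = 2·4·10 + 3·10·12 + 7·3·11 + 6·10·5 + 8·3·1 = 995 ≡ 7.
  S = (2, 1, 7) ≠ 0, so r is not a codeword (an error is present).
Step 3: locate the error. For a single error e at position i, S_ℓ = v_i·e·α_i^ℓ, so α_err = S_1/S_0.
  S_0^{−1} = 2^{−1} = 7 (mod 13), so α_err = 1·7 = 7 ≡ 7 = α_2. Error position i = 2.
  Consistency check: S_2/S_1 = 7·1 = 7 ≡ 7 = α_err ✓ (single-error assumption holds).
Step 4: error magnitude e = S_0/v_2 = S_0·∏_{j≠2}(α_2 − α_j) = 2·9 = 18 ≡ 5 (mod 13).
Step 5: correct position 2: c_2 = r_2 − e = 12 − 5 ≡ 7 (mod 13). Hence c = [10, 7, 11, 5, 1].
  Check: interpolating c through the α_i gives m(x) = 6 + 2·x (degree < 2) with m(α_i) = c_i for every i, so c is indeed a codeword.


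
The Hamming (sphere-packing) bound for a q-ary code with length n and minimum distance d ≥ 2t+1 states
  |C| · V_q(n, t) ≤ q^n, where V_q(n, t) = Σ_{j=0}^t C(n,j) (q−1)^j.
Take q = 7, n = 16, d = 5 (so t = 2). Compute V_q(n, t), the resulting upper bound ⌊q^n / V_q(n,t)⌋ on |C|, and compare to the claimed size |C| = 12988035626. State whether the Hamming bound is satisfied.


V_q(n, t) = 4417, q^n = 33232930569601, Hamming bound = 7523869270, |C| = 12988035626 > bound (violated).

Step 1: Compute V_q(n, t) = Σ_{j=0}^2 C(n, j) (q−1)^j.
  j = 0: C(16,0)·(6)^0 = 1·1 = 1.
  j = 1: C(16,1)·(6)^1 = 16·6 = 96.
  j = 2: C(16,2)·(6)^2 = 120·36 = 4320.
  V_q(n, t) = 1 + 96 + 4320 = 4417.
Step 2: q^n = 7^16 = 33232930569601.
Step 3: Hamming bound ⌊q^n / V_q(n,t)⌋ = ⌊33232930569601/4417⌋ = 7523869270.
Step 4: Compare |C| = 12988035626 to 7523869270: violated.
The claimed |C| lies above the Hamming bound, so no 7-ary code of length 16 with d ≥ 5 can have 12988035626 codewords.


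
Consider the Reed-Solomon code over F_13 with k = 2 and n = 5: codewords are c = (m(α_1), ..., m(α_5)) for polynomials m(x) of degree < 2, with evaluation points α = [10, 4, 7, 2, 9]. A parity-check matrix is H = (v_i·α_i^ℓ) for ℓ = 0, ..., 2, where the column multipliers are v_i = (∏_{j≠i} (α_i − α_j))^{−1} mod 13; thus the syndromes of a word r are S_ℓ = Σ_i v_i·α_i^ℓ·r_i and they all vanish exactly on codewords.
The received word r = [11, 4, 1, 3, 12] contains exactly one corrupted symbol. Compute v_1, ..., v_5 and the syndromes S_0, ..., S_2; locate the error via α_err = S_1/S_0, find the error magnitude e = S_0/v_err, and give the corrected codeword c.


S = (10, 7, 1), error at position 4, error magnitude e = 10, c = [11, 4, 1, 6, 12].

Step 1: column multipliers v_i = (∏_{j≠i}(α_i − α_j))^{−1} mod 13.
  i = 1 (α = 10): (10−4)(10−7)(10−2)(10−9) = 6·3·8·1 = 144 ≡ 1, so v_1 = 1^{−1} = 1 (mod 13).
  i = 2 (α = 4): (4−10)(4−7)(4−2)(4−9) = (−6)·(−3)·2·(−5) = −180 ≡ 2, so v_2 = 2^{−1} = 7 (mod 13).
  i = 3 (α = 7): (7−10)(7−4)(7−2)(7−9) = (−3)·3·5·(−2) = 90 ≡ 12, so v_3 = 12^{−1} = 12 (mod 13).
  i = 4 (α = 2): (2−10)(2−4)(2−7)(2−9) = (−8)·(−2)·(−5)·(−7) = 560 ≡ 1, so v_4 = 1^{−1} = 1 (mod 13).
  i = 5 (α = 9): (9−10)(9−4)(9−7)(9−2) = (−1)·5·2·7 = −70 ≡ 8, so v_5 = 8^{−1} = 5 (mod 13).
  v = [1, 7, 12, 1, 5].
Step 2: syndromes of r = [11, 4, 1, 3, 12] (all sums mod 13).
  S_0 = Σ v_i r_i = 1·11 + 7·4 + 12·1 + 1·3 + 5·12 = 114 ≡ 10.
  S_1 = Σ v_i α_i r_i = 1·10·11 + 7·4·4 + 12·7·1 + 1·2·3 + 5·9·12 = 852 ≡ 7.
  α_i^2 mod 13 = [9, 3, 10, 4, 3].
  S_2 = Σ v_i α_i^2 r_i = 1·9·11 + 7·3·4 + 12·10·1 + 1·4·3 + 5·3·12 = 495 ≡ 1.
  S = (10, 7, 1) ≠ 0, so r is not a codeword (an error is present).
Step 3: locate the error. For a single error e at position i, S_ℓ = v_i·e·α_i^ℓ, so α_err = S_1/S_0.
  S_0^{−1} = 10^{−1} = 4 (mod 13), so α_err = 7·4 = 28 ≡ 2 = α_4. Error position i = 4.
  Consistency check: S_2/S_1 = 1·2 = 2 ≡ 2 = α_err ✓ (single-error assumption holds).
Step 4: error magnitude e = S_0/v_4 = S_0·∏_{j≠4}(α_4 − α_j) = 10·1 = 10 ≡ 10 (mod 13).
Step 5: correct position 4: c_4 = r_4 − e = 3 − 10 ≡ 6 (mod 13). Hence c = [11, 4, 1, 6, 12].
  Check: interpolating c through the α_i gives m(x) = 8 + 12·x (degree < 2) with m(α_i) = c_i for every i, so c is indeed a codeword.


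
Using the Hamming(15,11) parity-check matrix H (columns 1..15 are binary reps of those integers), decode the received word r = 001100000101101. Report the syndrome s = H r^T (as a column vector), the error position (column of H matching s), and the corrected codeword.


s = (0, 0, 1, 1)^T, error position = 3, corrected codeword c = 000100000101101

Compute s = H r^T mod 2 one row at a time:
  s_1 = 0 + 0 + 1 + 0 + 1 + 1 + 0 + 1 = 4 ≡ 0 (mod 2).
  s_2 = 1 + 0 + 0 + 0 + 1 + 1 + 0 + 1 = 4 ≡ 0 (mod 2).
  s_3 = 0 + 1 + 0 + 0 + 1 + 0 + 0 + 1 = 3 ≡ 1 (mod 2).
  s_4 = 0 + 1 + 0 + 0 + 0 + 0 + 1 + 1 = 3 ≡ 1 (mod 2).
s = (0, 0, 1, 1)^T — this equals column 3 of H (binary 0011), so error is at position 3.
Correct: flip bit 3 of r = 001100000101101 to get c = 000100000101101.


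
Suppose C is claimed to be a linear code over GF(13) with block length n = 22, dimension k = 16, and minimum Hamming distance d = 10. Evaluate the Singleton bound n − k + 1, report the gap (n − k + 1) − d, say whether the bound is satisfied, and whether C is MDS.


Singleton RHS = n − k + 1 = 7, slack = -3, bound violated (no such code; not MDS).

Singleton bound: d ≤ n − k + 1.
Here n = 22, k = 16, so n − k + 1 = 7.
Given d = 10, check d ≤ 7: NO.
Slack = (n − k + 1) − d = -3.
The slack is negative: d = 10 exceeds n − k + 1 = 7 by 3, so the Singleton bound is violated and no linear [22, 16, 10]_13 code can exist. In particular it is not MDS (MDS requires d = n − k + 1 exactly).
Description: the claimed parameters are [22, 16, 10]_13; such a code would be impossible (violates the Singleton bound).


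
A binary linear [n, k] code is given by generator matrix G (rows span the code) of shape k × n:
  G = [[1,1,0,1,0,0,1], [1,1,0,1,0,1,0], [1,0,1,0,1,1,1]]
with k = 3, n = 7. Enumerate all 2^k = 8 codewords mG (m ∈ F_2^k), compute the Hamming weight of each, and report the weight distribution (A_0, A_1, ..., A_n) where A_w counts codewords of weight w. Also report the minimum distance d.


Weight distribution: A_0 = 1, A_2 = 1, A_3 = 1, A_4 = 2, A_5 = 3. Minimum distance d = 2.

Enumerate all 2^3 = 8 messages m ∈ F_2^3.
For each, compute codeword c = mG in F_2^7, then tally its weight.
  m = 000 → c = 0000000, weight = 0.
  m = 100 → c = 1101001, weight = 4.
  m = 010 → c = 1101010, weight = 4.
  m = 110 → c = 0000011, weight = 2.
  m = 001 → c = 1010111, weight = 5.
  m = 101 → c = 0111110, weight = 5.
  m = 011 → c = 0111101, weight = 5.
  m = 111 → c = 1010100, weight = 3.
Tally weights:
  weight 0: 1 codewords.
  weight 2: 1 codewords.
  weight 3: 1 codewords.
  weight 4: 2 codewords.
  weight 5: 3 codewords.
Minimum distance d = smallest w > 0 with A_w > 0 = 2.
Sanity: Σ A_w = 8 = 2^3 = 8 ✓.


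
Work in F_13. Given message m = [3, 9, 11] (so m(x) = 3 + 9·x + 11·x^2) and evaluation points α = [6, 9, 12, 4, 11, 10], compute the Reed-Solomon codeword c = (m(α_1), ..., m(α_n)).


c = [11, 0, 5, 7, 3, 10]

Message polynomial: m(x) = 3 + 9·x + 11·x^2 (mod 13).
For each evaluation point α_i, compute m(α_i) mod 13:
  α_1 = 6: Horner steps 11 → 10 → 11, so m(6) = 11.
  α_2 = 9: Horner steps 11 → 4 → 0, so m(9) = 0.
  α_3 = 12: Horner steps 11 → 11 → 5, so m(12) = 5.
  α_4 = 4: Horner steps 11 → 1 → 7, so m(4) = 7.
  α_5 = 11: Horner steps 11 → 0 → 3, so m(11) = 3.
  α_6 = 10: Horner steps 11 → 2 → 10, so m(10) = 10.
Codeword c = [11, 0, 5, 7, 3, 10] ∈ F_13^6.


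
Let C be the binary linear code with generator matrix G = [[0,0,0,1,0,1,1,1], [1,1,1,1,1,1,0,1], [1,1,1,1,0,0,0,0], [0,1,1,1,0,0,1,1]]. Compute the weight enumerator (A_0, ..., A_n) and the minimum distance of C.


Weight distribution: A_0 = 1, A_3 = 5, A_4 = 5, A_5 = 2, A_6 = 2, A_7 = 1. Minimum distance d = 3.

Enumerate all 2^4 = 16 messages m ∈ F_2^4.
For each, compute codeword c = mG in F_2^8, then tally its weight.
  m = 0000 → c = 00000000, weight = 0.
  m = 1000 → c = 00010111, weight = 4.
  m = 0100 → c = 11111101, weight = 7.
  m = 1100 → c = 11101010, weight = 5.
  m = 0010 → c = 11110000, weight = 4.
  m = 1010 → c = 11100111, weight = 6.
  m = 0110 → c = 00001101, weight = 3.
  m = 1110 → c = 00011010, weight = 3.
  m = 0001 → c = 01110011, weight = 5.
  m = 1001 → c = 01100100, weight = 3.
  m = 0101 → c = 10001110, weight = 4.
  m = 1101 → c = 10011001, weight = 4.
  m = 0011 → c = 10000011, weight = 3.
  m = 1011 → c = 10010100, weight = 3.
  m = 0111 → c = 01111110, weight = 6.
  m = 1111 → c = 01101001, weight = 4.
Tally weights:
  weight 0: 1 codewords.
  weight 3: 5 codewords.
  weight 4: 5 codewords.
  weight 5: 2 codewords.
  weight 6: 2 codewords.
  weight 7: 1 codewords.
Minimum distance d = smallest w > 0 with A_w > 0 = 3.
Sanity: Σ A_w = 16 = 2^4 = 16 ✓.


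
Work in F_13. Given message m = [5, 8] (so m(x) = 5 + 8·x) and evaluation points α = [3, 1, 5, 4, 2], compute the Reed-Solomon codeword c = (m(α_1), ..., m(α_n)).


c = [3, 0, 6, 11, 8]

Message polynomial: m(x) = 5 + 8·x (mod 13).
For each evaluation point α_i, compute m(α_i) mod 13:
  α_1 = 3: Horner steps 8 → 3, so m(3) = 3.
  α_2 = 1: Horner steps 8 → 0, so m(1) = 0.
  α_3 = 5: Horner steps 8 → 6, so m(5) = 6.
  α_4 = 4: Horner steps 8 → 11, so m(4) = 11.
  α_5 = 2: Horner steps 8 → 8, so m(2) = 8.
Codeword c = [3, 0, 6, 11, 8] ∈ F_13^5.


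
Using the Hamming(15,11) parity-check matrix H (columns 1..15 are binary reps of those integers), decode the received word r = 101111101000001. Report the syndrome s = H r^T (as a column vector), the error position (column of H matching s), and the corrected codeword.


s = (0, 1, 0, 0)^T, error position = 4, corrected codeword c = 101011101000001

Compute s = H r^T mod 2 one row at a time:
  s_1 = 0 + 1 + 0 + 0 + 0 + 0 + 0 + 1 = 2 ≡ 0 (mod 2).
  s_2 = 1 + 1 + 1 + 1 + 0 + 0 + 0 + 1 = 5 ≡ 1 (mod 2).
  s_3 = 0 + 1 + 1 + 1 + 0 + 0 + 0 + 1 = 4 ≡ 0 (mod 2).
  s_4 = 1 + 1 + 1 + 1 + 1 + 0 + 0 + 1 = 6 ≡ 0 (mod 2).
s = (0, 1, 0, 0)^T — this equals column 4 of H (binary 0100), so error is at position 4.
Correct: flip bit 4 of r = 101111101000001 to get c = 101011101000001.


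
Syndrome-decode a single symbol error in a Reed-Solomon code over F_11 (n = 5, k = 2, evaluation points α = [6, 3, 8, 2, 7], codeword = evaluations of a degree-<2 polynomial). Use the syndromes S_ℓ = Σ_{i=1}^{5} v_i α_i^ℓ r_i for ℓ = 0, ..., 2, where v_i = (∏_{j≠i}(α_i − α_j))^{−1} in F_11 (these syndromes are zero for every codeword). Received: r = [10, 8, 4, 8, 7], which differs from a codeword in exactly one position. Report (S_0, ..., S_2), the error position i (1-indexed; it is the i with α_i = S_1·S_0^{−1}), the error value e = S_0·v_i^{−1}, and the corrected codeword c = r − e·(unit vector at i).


S = (3, 6, 1), error at position 4, error magnitude e = 8, c = [10, 8, 4, 0, 7].

Step 1: column multipliers v_i = (∏_{j≠i}(α_i − α_j))^{−1} mod 11.
  i = 1 (α = 6): (6−3)(6−8)(6−2)(6−7) = 3·(−2)·4·(−1) = 24 ≡ 2, so v_1 = 2^{−1} = 6 (mod 11).
  i = 2 (α = 3): (3−6)(3−8)(3−2)(3−7) = (−3)·(−5)·1·(−4) = −60 ≡ 6, so v_2 = 6^{−1} = 2 (mod 11).
  i = 3 (α = 8): (8−6)(8−3)(8−2)(8−7) = 2·5·6·1 = 60 ≡ 5, so v_3 = 5^{−1} = 9 (mod 11).
  i = 4 (α = 2): (2−6)(2−3)(2−8)(2−7) = (−4)·(−1)·(−6)·(−5) = 120 ≡ 10, so v_4 = 10^{−1} = 10 (mod 11).
  i = 5 (α = 7): (7−6)(7−3)(7−8)(7−2) = 1·4·(−1)·5 = −20 ≡ 2, so v_5 = 2^{−1} = 6 (mod 11).
  v = [6, 2, 9, 10, 6].
Step 2: syndromes of r = [10, 8, 4, 8, 7] (all sums mod 11).
  S_0 = Σ v_i r_i = 6·10 + 2·8 + 9·4 + 10·8 + 6·7 = 234 ≡ 3.
  S_1 = Σ v_i α_i r_i = 6·6·10 + 2·3·8 + 9·8·4 + 10·2·8 + 6·7·7 = 1150 ≡ 6.
  α_i^2 mod 11 = [3, 9, 9, 4, 5].
  S_2 = Σ v_i α_i^2 r_i = 6·3·10 + 2·9·8 + 9·9·4 + 10·4·8 + 6·5·7 = 1178 ≡ 1.
  S = (3, 6, 1) ≠ 0, so r is not a codeword (an error is present).
Step 3: locate the error. For a single error e at position i, S_ℓ = v_i·e·α_i^ℓ, so α_err = S_1/S_0.
  S_0^{−1} = 3^{−1} = 4 (mod 11), so α_err = 6·4 = 24 ≡ 2 = α_4. Error position i = 4.
  Consistency check: S_2/S_1 = 1·2 = 2 ≡ 2 = α_err ✓ (single-error assumption holds).
Step 4: error magnitude e = S_0/v_4 = S_0·∏_{j≠4}(α_4 − α_j) = 3·10 = 30 ≡ 8 (mod 11).
Step 5: correct position 4: c_4 = r_4 − e = 8 − 8 ≡ 0 (mod 11). Hence c = [10, 8, 4, 0, 7].
  Check: interpolating c through the α_i gives m(x) = 6 + 8·x (degree < 2) with m(α_i) = c_i for every i, so c is indeed a codeword.


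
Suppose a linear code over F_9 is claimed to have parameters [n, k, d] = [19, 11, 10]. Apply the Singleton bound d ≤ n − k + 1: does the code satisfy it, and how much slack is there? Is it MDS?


Singleton RHS = n − k + 1 = 9, slack = -1, bound violated (no such code; not MDS).

Singleton bound: d ≤ n − k + 1.
Here n = 19, k = 11, so n − k + 1 = 9.
Given d = 10, check d ≤ 9: NO.
Slack = (n − k + 1) − d = -1.
The slack is negative: d = 10 exceeds n − k + 1 = 9 by 1, so the Singleton bound is violated and no linear [19, 11, 10]_9 code can exist. In particular it is not MDS (MDS requires d = n − k + 1 exactly).
Description: the claimed parameters are [19, 11, 10]_9; such a code would be impossible (violates the Singleton bound).


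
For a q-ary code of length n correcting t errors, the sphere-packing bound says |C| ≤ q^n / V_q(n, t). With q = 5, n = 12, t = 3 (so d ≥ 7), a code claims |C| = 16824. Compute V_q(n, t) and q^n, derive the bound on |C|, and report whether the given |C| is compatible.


V_q(n, t) = 15185, q^n = 244140625, Hamming bound = 16077, |C| = 16824 > bound (violated).

Step 1: Compute V_q(n, t) = Σ_{j=0}^3 C(n, j) (q−1)^j.
  j = 0: C(12,0)·(4)^0 = 1·1 = 1.
  j = 1: C(12,1)·(4)^1 = 12·4 = 48.
  j = 2: C(12,2)·(4)^2 = 66·16 = 1056.
  j = 3: C(12,3)·(4)^3 = 220·64 = 14080.
  V_q(n, t) = 1 + 48 + 1056 + 14080 = 15185.
Step 2: q^n = 5^12 = 244140625.
Step 3: Hamming bound ⌊q^n / V_q(n,t)⌋ = ⌊244140625/15185⌋ = 16077.
Step 4: Compare |C| = 16824 to 16077: violated.
The claimed |C| lies above the Hamming bound, so no 5-ary code of length 12 with d ≥ 7 can have 16824 codewords.


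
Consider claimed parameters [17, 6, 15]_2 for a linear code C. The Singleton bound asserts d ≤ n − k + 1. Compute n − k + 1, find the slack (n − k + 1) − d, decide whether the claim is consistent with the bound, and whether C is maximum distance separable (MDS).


Singleton RHS = n − k + 1 = 12, slack = -3, bound violated (no such code; not MDS).

Singleton bound: d ≤ n − k + 1.
Here n = 17, k = 6, so n − k + 1 = 12.
Given d = 15, check d ≤ 12: NO.
Slack = (n − k + 1) − d = -3.
The slack is negative: d = 15 exceeds n − k + 1 = 12 by 3, so the Singleton bound is violated and no linear [17, 6, 15]_2 code can exist. In particular it is not MDS (MDS requires d = n − k + 1 exactly).
Description: the claimed parameters are [17, 6, 15]_2; such a code would be impossible (violates the Singleton bound).


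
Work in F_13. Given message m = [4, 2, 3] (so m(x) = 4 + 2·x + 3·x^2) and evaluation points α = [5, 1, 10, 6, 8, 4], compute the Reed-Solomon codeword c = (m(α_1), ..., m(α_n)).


c = [11, 9, 12, 7, 4, 8]

Message polynomial: m(x) = 4 + 2·x + 3·x^2 (mod 13).
For each evaluation point α_i, compute m(α_i) mod 13:
  α_1 = 5: Horner steps 3 → 4 → 11, so m(5) = 11.
  α_2 = 1: Horner steps 3 → 5 → 9, so m(1) = 9.
  α_3 = 10: Horner steps 3 → 6 → 12, so m(10) = 12.
  α_4 = 6: Horner steps 3 → 7 → 7, so m(6) = 7.
  α_5 = 8: Horner steps 3 → 0 → 4, so m(8) = 4.
  α_6 = 4: Horner steps 3 → 1 → 8, so m(4) = 8.
Codeword c = [11, 9, 12, 7, 4, 8] ∈ F_13^6.


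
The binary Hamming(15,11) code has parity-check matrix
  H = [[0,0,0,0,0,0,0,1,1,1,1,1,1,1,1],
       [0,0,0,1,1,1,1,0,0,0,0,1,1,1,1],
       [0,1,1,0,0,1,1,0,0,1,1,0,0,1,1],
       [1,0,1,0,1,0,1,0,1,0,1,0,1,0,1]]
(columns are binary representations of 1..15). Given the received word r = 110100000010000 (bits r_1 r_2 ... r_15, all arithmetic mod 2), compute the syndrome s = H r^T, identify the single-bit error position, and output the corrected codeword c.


s = (1, 1, 0, 0)^T, error position = 12, corrected codeword c = 110100000011000

Compute s = H r^T mod 2 one row at a time:
  s_1 = 0 + 0 + 0 + 1 + 0 + 0 + 0 + 0 = 1 ≡ 1 (mod 2).
  s_2 = 1 + 0 + 0 + 0 + 0 + 0 + 0 + 0 = 1 ≡ 1 (mod 2).
  s_3 = 1 + 0 + 0 + 0 + 0 + 1 + 0 + 0 = 2 ≡ 0 (mod 2).
  s_4 = 1 + 0 + 0 + 0 + 0 + 1 + 0 + 0 = 2 ≡ 0 (mod 2).
s = (1, 1, 0, 0)^T — this equals column 12 of H (binary 1100), so error is at position 12.
Correct: flip bit 12 of r = 110100000010000 to get c = 110100000011000.


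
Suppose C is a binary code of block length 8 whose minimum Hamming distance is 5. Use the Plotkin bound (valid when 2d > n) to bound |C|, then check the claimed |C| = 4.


Plotkin bound M ≤ 4; given |C| = 4 ≤ bound (satisfied).

Check applicability: 2d = 10, n = 8.
2d − n = 2 > 0, so Plotkin applies.
Compute d/(2d−n) = 5/2 ≈ 2.5000.
⌊d/(2d−n)⌋ = 2.
Plotkin bound: M ≤ 2·2 = 4.
Given |C| = 4, check: satisfied.
This |C| is at the Plotkin bound.


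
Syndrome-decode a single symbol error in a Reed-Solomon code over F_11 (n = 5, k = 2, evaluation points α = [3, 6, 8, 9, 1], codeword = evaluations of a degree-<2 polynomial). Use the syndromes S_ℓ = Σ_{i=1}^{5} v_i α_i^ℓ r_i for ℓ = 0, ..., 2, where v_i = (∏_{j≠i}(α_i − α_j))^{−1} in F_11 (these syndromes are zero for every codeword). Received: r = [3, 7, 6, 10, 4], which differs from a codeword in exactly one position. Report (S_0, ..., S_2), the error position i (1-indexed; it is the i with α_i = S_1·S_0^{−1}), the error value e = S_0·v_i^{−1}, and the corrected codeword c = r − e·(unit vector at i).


S = (10, 2, 7), error at position 4, error magnitude e = 10, c = [3, 7, 6, 0, 4].

Step 1: column multipliers v_i = (∏_{j≠i}(α_i − α_j))^{−1} mod 11.
  i = 1 (α = 3): (3−6)(3−8)(3−9)(3−1) = (−3)·(−5)·(−6)·2 = −180 ≡ 7, so v_1 = 7^{−1} = 8 (mod 11).
  i = 2 (α = 6): (6−3)(6−8)(6−9)(6−1) = 3·(−2)·(−3)·5 = 90 ≡ 2, so v_2 = 2^{−1} = 6 (mod 11).
  i = 3 (α = 8): (8−3)(8−6)(8−9)(8−1) = 5·2·(−1)·7 = −70 ≡ 7, so v_3 = 7^{−1} = 8 (mod 11).
  i = 4 (α = 9): (9−3)(9−6)(9−8)(9−1) = 6·3·1·8 = 144 ≡ 1, so v_4 = 1^{−1} = 1 (mod 11).
  i = 5 (α = 1): (1−3)(1−6)(1−8)(1−9) = (−2)·(−5)·(−7)·(−8) = 560 ≡ 10, so v_5 = 10^{−1} = 10 (mod 11).
  v = [8, 6, 8, 1, 10].
Step 2: syndromes of r = [3, 7, 6, 10, 4] (all sums mod 11).
  S_0 = Σ v_i r_i = 8·3 + 6·7 + 8·6 + 1·10 + 10·4 = 164 ≡ 10.
  S_1 = Σ v_i α_i r_i = 8·3·3 + 6·6·7 + 8·8·6 + 1·9·10 + 10·1·4 = 838 ≡ 2.
  α_i^2 mod 11 = [9, 3, 9, 4, 1].
  S_2 = Σ v_i α_i^2 r_i = 8·9·3 + 6·3·7 + 8·9·6 + 1·4·10 + 10·1·4 = 854 ≡ 7.
  S = (10, 2, 7) ≠ 0, so r is not a codeword (an error is present).
Step 3: locate the error. For a single error e at position i, S_ℓ = v_i·e·α_i^ℓ, so α_err = S_1/S_0.
  S_0^{−1} = 10^{−1} = 10 (mod 11), so α_err = 2·10 = 20 ≡ 9 = α_4. Error position i = 4.
  Consistency check: S_2/S_1 = 7·6 = 42 ≡ 9 = α_err ✓ (single-error assumption holds).
Step 4: error magnitude e = S_0/v_4 = S_0·∏_{j≠4}(α_4 − α_j) = 10·1 = 10 ≡ 10 (mod 11).
Step 5: correct position 4: c_4 = r_4 − e = 10 − 10 ≡ 0 (mod 11). Hence c = [3, 7, 6, 0, 4].
  Check: interpolating c through the α_i gives m(x) = 10 + 5·x (degree < 2) with m(α_i) = c_i for every i, so c is indeed a codeword.


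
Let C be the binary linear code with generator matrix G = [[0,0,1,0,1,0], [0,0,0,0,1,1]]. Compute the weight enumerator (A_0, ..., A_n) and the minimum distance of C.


Weight distribution: A_0 = 1, A_2 = 3. Minimum distance d = 2.

Enumerate all 2^2 = 4 messages m ∈ F_2^2.
For each, compute codeword c = mG in F_2^6, then tally its weight.
  m = 00 → c = 000000, weight = 0.
  m = 10 → c = 001010, weight = 2.
  m = 01 → c = 000011, weight = 2.
  m = 11 → c = 001001, weight = 2.
Tally weights:
  weight 0: 1 codewords.
  weight 2: 3 codewords.
Minimum distance d = smallest w > 0 with A_w > 0 = 2.
Sanity: Σ A_w = 4 = 2^2 = 4 ✓.


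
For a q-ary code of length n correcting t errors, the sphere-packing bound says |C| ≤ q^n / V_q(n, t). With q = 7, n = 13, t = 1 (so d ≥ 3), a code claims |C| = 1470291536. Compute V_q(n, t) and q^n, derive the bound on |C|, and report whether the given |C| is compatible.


V_q(n, t) = 79, q^n = 96889010407, Hamming bound = 1226443169, |C| = 1470291536 > bound (violated).

Step 1: Compute V_q(n, t) = Σ_{j=0}^1 C(n, j) (q−1)^j.
  j = 0: C(13,0)·(6)^0 = 1·1 = 1.
  j = 1: C(13,1)·(6)^1 = 13·6 = 78.
  V_q(n, t) = 1 + 78 = 79.
Step 2: q^n = 7^13 = 96889010407.
Step 3: Hamming bound ⌊q^n / V_q(n,t)⌋ = ⌊96889010407/79⌋ = 1226443169.
Step 4: Compare |C| = 1470291536 to 1226443169: violated.
The claimed |C| lies above the Hamming bound, so no 7-ary code of length 13 with d ≥ 3 can have 1470291536 codewords.


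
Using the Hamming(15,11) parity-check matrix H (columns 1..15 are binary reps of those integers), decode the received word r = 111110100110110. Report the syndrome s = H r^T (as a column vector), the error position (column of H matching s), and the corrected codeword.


s = (0, 1, 0, 0)^T, error position = 4, corrected codeword c = 111010100110110

Compute s = H r^T mod 2 one row at a time:
  s_1 = 0 + 0 + 1 + 1 + 0 + 1 + 1 + 0 = 4 ≡ 0 (mod 2).
  s_2 = 1 + 1 + 0 + 1 + 0 + 1 + 1 + 0 = 5 ≡ 1 (mod 2).
  s_3 = 1 + 1 + 0 + 1 + 1 + 1 + 1 + 0 = 6 ≡ 0 (mod 2).
  s_4 = 1 + 1 + 1 + 1 + 0 + 1 + 1 + 0 = 6 ≡ 0 (mod 2).
s = (0, 1, 0, 0)^T — this equals column 4 of H (binary 0100), so error is at position 4.
Correct: flip bit 4 of r = 111110100110110 to get c = 111010100110110.


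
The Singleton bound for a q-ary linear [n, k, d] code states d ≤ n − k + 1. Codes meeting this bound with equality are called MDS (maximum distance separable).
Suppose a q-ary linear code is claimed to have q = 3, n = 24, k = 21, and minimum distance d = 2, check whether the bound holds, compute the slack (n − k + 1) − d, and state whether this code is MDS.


Singleton RHS = n − k + 1 = 4, slack = 2, bound satisfied, not MDS.

Singleton bound: d ≤ n − k + 1.
Here n = 24, k = 21, so n − k + 1 = 4.
Given d = 2, check d ≤ 4: YES.
Slack = (n − k + 1) − d = 2.
The code is NOT MDS (slack = 2 > 0).
Description: the claimed parameters are [24, 21, 2]_3; such a code would be non-MDS.


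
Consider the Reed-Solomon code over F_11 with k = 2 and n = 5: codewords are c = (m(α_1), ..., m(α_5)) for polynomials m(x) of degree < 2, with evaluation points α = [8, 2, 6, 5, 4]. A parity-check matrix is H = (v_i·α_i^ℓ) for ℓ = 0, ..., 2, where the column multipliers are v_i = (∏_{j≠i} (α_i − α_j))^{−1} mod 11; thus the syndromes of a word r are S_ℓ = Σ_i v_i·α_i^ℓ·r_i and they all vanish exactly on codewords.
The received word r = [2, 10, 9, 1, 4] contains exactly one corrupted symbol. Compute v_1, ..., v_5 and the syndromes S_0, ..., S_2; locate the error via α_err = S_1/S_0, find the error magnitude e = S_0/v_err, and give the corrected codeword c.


S = (10, 3, 2), error at position 1, error magnitude e = 10, c = [3, 10, 9, 1, 4].

Step 1: column multipliers v_i = (∏_{j≠i}(α_i − α_j))^{−1} mod 11.
  i = 1 (α = 8): (8−2)(8−6)(8−5)(8−4) = 6·2·3·4 = 144 ≡ 1, so v_1 = 1^{−1} = 1 (mod 11).
  i = 2 (α = 2): (2−8)(2−6)(2−5)(2−4) = (−6)·(−4)·(−3)·(−2) = 144 ≡ 1, so v_2 = 1^{−1} = 1 (mod 11).
  i = 3 (α = 6): (6−8)(6−2)(6−5)(6−4) = (−2)·4·1·2 = −16 ≡ 6, so v_3 = 6^{−1} = 2 (mod 11).
  i = 4 (α = 5): (5−8)(5−2)(5−6)(5−4) = (−3)·3·(−1)·1 = 9 ≡ 9, so v_4 = 9^{−1} = 5 (mod 11).
  i = 5 (α = 4): (4−8)(4−2)(4−6)(4−5) = (−4)·2·(−2)·(−1) = −16 ≡ 6, so v_5 = 6^{−1} = 2 (mod 11).
  v = [1, 1, 2, 5, 2].
Step 2: syndromes of r = [2, 10, 9, 1, 4] (all sums mod 11).
  S_0 = Σ v_i r_i = 1·2 + 1·10 + 2·9 + 5·1 + 2·4 = 43 ≡ 10.
  S_1 = Σ v_i α_i r_i = 1·8·2 + 1·2·10 + 2·6·9 + 5·5·1 + 2·4·4 = 201 ≡ 3.
  α_i^2 mod 11 = [9, 4, 3, 3, 5].
  S_2 = Σ v_i α_i^2 r_i = 1·9·2 + 1·4·10 + 2·3·9 + 5·3·1 + 2·5·4 = 167 ≡ 2.
  S = (10, 3, 2) ≠ 0, so r is not a codeword (an error is present).
Step 3: locate the error. For a single error e at position i, S_ℓ = v_i·e·α_i^ℓ, so α_err = S_1/S_0.
  S_0^{−1} = 10^{−1} = 10 (mod 11), so α_err = 3·10 = 30 ≡ 8 = α_1. Error position i = 1.
  Consistency check: S_2/S_1 = 2·4 = 8 ≡ 8 = α_err ✓ (single-error assumption holds).
Step 4: error magnitude e = S_0/v_1 = S_0·∏_{j≠1}(α_1 − α_j) = 10·1 = 10 ≡ 10 (mod 11).
Step 5: correct position 1: c_1 = r_1 − e = 2 − 10 ≡ 3 (mod 11). Hence c = [3, 10, 9, 1, 4].
  Check: interpolating c through the α_i gives m(x) = 5 + 8·x (degree < 2) with m(α_i) = c_i for every i, so c is indeed a codeword.


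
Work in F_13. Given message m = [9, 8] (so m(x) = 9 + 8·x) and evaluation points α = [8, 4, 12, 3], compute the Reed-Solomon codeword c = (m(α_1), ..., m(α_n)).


c = [8, 2, 1, 7]

Message polynomial: m(x) = 9 + 8·x (mod 13).
For each evaluation point α_i, compute m(α_i) mod 13:
  α_1 = 8: Horner steps 8 → 8, so m(8) = 8.
  α_2 = 4: Horner steps 8 → 2, so m(4) = 2.
  α_3 = 12: Horner steps 8 → 1, so m(12) = 1.
  α_4 = 3: Horner steps 8 → 7, so m(3) = 7.
Codeword c = [8, 2, 1, 7] ∈ F_13^4.


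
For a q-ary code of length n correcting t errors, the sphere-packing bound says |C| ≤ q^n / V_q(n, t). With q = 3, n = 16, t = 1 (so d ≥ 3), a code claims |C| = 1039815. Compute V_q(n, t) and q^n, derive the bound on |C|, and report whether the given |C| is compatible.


V_q(n, t) = 33, q^n = 43046721, Hamming bound = 1304446, |C| = 1039815 ≤ bound (satisfied).

Step 1: Compute V_q(n, t) = Σ_{j=0}^1 C(n, j) (q−1)^j.
  j = 0: C(16,0)·(2)^0 = 1·1 = 1.
  j = 1: C(16,1)·(2)^1 = 16·2 = 32.
  V_q(n, t) = 1 + 32 = 33.
Step 2: q^n = 3^16 = 43046721.
Step 3: Hamming bound ⌊q^n / V_q(n,t)⌋ = ⌊43046721/33⌋ = 1304446.
Step 4: Compare |C| = 1039815 to 1304446: satisfied.
The claimed |C| lies below the Hamming bound.


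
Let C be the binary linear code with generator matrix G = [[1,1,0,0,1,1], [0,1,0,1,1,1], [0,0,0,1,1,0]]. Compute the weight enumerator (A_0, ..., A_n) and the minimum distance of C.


Weight distribution: A_0 = 1, A_2 = 4, A_4 = 3. Minimum distance d = 2.

Enumerate all 2^3 = 8 messages m ∈ F_2^3.
For each, compute codeword c = mG in F_2^6, then tally its weight.
  m = 000 → c = 000000, weight = 0.
  m = 100 → c = 110011, weight = 4.
  m = 010 → c = 010111, weight = 4.
  m = 110 → c = 100100, weight = 2.
  m = 001 → c = 000110, weight = 2.
  m = 101 → c = 110101, weight = 4.
  m = 011 → c = 010001, weight = 2.
  m = 111 → c = 100010, weight = 2.
Tally weights:
  weight 0: 1 codewords.
  weight 2: 4 codewords.
  weight 4: 3 codewords.
Minimum distance d = smallest w > 0 with A_w > 0 = 2.
Sanity: Σ A_w = 8 = 2^3 = 8 ✓.


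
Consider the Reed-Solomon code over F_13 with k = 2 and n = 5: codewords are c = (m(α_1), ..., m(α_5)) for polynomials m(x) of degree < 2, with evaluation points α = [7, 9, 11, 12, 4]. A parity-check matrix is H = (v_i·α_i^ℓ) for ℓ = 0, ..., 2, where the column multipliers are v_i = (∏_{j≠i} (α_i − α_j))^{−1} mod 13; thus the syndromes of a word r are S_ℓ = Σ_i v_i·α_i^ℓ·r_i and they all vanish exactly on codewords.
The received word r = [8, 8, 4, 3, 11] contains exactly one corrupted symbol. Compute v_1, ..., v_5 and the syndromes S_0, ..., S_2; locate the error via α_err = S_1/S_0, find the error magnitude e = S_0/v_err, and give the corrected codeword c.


S = (10, 12, 4), error at position 2, error magnitude e = 2, c = [8, 6, 4, 3, 11].

Step 1: column multipliers v_i = (∏_{j≠i}(α_i − α_j))^{−1} mod 13.
  i = 1 (α = 7): (7−9)(7−11)(7−12)(7−4) = (−2)·(−4)·(−5)·3 = −120 ≡ 10, so v_1 = 10^{−1} = 4 (mod 13).
  i = 2 (α = 9): (9−7)(9−11)(9−12)(9−4) = 2·(−2)·(−3)·5 = 60 ≡ 8, so v_2 = 8^{−1} = 5 (mod 13).
  i = 3 (α = 11): (11−7)(11−9)(11−12)(11−4) = 4·2·(−1)·7 = −56 ≡ 9, so v_3 = 9^{−1} = 3 (mod 13).
  i = 4 (α = 12): (12−7)(12−9)(12−11)(12−4) = 5·3·1·8 = 120 ≡ 3, so v_4 = 3^{−1} = 9 (mod 13).
  i = 5 (α = 4): (4−7)(4−9)(4−11)(4−12) = (−3)·(−5)·(−7)·(−8) = 840 ≡ 8, so v_5 = 8^{−1} = 5 (mod 13).
  v = [4, 5, 3, 9, 5].
Step 2: syndromes of r = [8, 8, 4, 3, 11] (all sums mod 13).
  S_0 = Σ v_i r_i = 4·8 + 5·8 + 3·4 + 9·3 + 5·11 = 166 ≡ 10.
  S_1 = Σ v_i α_i r_i = 4·7·8 + 5·9·8 + 3·11·4 + 9·12·3 + 5·4·11 = 1260 ≡ 12.
  α_i^2 mod 13 = [10, 3, 4, 1, 3].
  S_2 = Σ v_i α_i^2 r_i = 4·10·8 + 5·3·8 + 3·4·4 + 9·1·3 + 5·3·11 = 680 ≡ 4.
  S = (10, 12, 4) ≠ 0, so r is not a codeword (an error is present).
Step 3: locate the error. For a single error e at position i, S_ℓ = v_i·e·α_i^ℓ, so α_err = S_1/S_0.
  S_0^{−1} = 10^{−1} = 4 (mod 13), so α_err = 12·4 = 48 ≡ 9 = α_2. Error position i = 2.
  Consistency check: S_2/S_1 = 4·12 = 48 ≡ 9 = α_err ✓ (single-error assumption holds).
Step 4: error magnitude e = S_0/v_2 = S_0·∏_{j≠2}(α_2 − α_j) = 10·8 = 80 ≡ 2 (mod 13).
Step 5: correct position 2: c_2 = r_2 − e = 8 − 2 ≡ 6 (mod 13). Hence c = [8, 6, 4, 3, 11].
  Check: interpolating c through the α_i gives m(x) = 2 + 12·x (degree < 2) with m(α_i) = c_i for every i, so c is indeed a codeword.


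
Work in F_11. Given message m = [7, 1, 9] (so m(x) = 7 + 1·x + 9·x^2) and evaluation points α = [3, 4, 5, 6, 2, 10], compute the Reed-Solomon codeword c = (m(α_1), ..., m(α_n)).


c = [3, 1, 6, 7, 1, 4]

Message polynomial: m(x) = 7 + 1·x + 9·x^2 (mod 11).
For each evaluation point α_i, compute m(α_i) mod 11:
  α_1 = 3: Horner steps 9 → 6 → 3, so m(3) = 3.
  α_2 = 4: Horner steps 9 → 4 → 1, so m(4) = 1.
  α_3 = 5: Horner steps 9 → 2 → 6, so m(5) = 6.
  α_4 = 6: Horner steps 9 → 0 → 7, so m(6) = 7.
  α_5 = 2: Horner steps 9 → 8 → 1, so m(2) = 1.
  α_6 = 10: Horner steps 9 → 3 → 4, so m(10) = 4.
Codeword c = [3, 1, 6, 7, 1, 4] ∈ F_11^6.


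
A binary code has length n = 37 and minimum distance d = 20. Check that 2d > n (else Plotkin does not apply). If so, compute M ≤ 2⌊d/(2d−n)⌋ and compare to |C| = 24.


Plotkin bound M ≤ 12; given |C| = 24 > bound (violated).

Check applicability: 2d = 40, n = 37.
2d − n = 3 > 0, so Plotkin applies.
Compute d/(2d−n) = 20/3 ≈ 6.6667.
⌊d/(2d−n)⌋ = 6.
Plotkin bound: M ≤ 2·6 = 12.
Given |C| = 24, check: VIOLATED.
This |C| is above the Plotkin bound, so no binary code with n = 37, d = 20 and 24 codewords exists.


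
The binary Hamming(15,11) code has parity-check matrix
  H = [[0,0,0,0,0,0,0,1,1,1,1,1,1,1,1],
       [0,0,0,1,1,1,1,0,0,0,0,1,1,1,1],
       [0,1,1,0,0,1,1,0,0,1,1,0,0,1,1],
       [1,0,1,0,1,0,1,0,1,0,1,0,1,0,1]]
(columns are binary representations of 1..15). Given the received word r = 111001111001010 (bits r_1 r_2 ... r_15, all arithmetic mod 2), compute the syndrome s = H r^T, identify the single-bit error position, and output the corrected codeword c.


s = (0, 0, 1, 0)^T, error position = 2, corrected codeword c = 101001111001010

Compute s = H r^T mod 2 one row at a time:
  s_1 = 1 + 1 + 0 + 0 + 1 + 0 + 1 + 0 = 4 ≡ 0 (mod 2).
  s_2 = 0 + 0 + 1 + 1 + 1 + 0 + 1 + 0 = 4 ≡ 0 (mod 2).
  s_3 = 1 + 1 + 1 + 1 + 0 + 0 + 1 + 0 = 5 ≡ 1 (mod 2).
  s_4 = 1 + 1 + 0 + 1 + 1 + 0 + 0 + 0 = 4 ≡ 0 (mod 2).
s = (0, 0, 1, 0)^T — this equals column 2 of H (binary 0010), so error is at position 2.
Correct: flip bit 2 of r = 111001111001010 to get c = 101001111001010.


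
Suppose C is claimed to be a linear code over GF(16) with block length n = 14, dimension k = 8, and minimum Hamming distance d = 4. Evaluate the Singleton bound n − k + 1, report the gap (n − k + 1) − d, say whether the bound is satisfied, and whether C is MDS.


Singleton RHS = n − k + 1 = 7, slack = 3, bound satisfied, not MDS.

Singleton bound: d ≤ n − k + 1.
Here n = 14, k = 8, so n − k + 1 = 7.
Given d = 4, check d ≤ 7: YES.
Slack = (n − k + 1) − d = 3.
The code is NOT MDS (slack = 3 > 0).
Description: the claimed parameters are [14, 8, 4]_16; such a code would be non-MDS.
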